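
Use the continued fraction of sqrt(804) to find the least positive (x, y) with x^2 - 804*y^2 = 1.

First expand sqrt(804) as a continued fraction. With x_i = (sqrt(804) + m_i)/d_i and (m_0, d_0) = (0, 1): a_0 = floor(sqrt(804)) = 28, since 28^2 = 784 <= 804 < 841 = 29^2.
Iterate m_{i+1} = d_i*a_i - m_i, d_{i+1} = (804 - m_{i+1}^2)/d_i, a_{i+1} = floor((a_0 + m_{i+1})/d_{i+1}):
  m_1 = 1*28 - 0 = 28, d_1 = (804 - 28^2)/1 = 20/1 = 20, a_1 = floor((28 + 28)/20) = 2.
  m_2 = 20*2 - 28 = 12, d_2 = (804 - 12^2)/20 = 660/20 = 33, a_2 = floor((28 + 12)/33) = 1.
  m_3 = 33*1 - 12 = 21, d_3 = (804 - 21^2)/33 = 363/33 = 11, a_3 = floor((28 + 21)/11) = 4.
  m_4 = 11*4 - 21 = 23, d_4 = (804 - 23^2)/11 = 275/11 = 25, a_4 = floor((28 + 23)/25) = 2.
  m_5 = 25*2 - 23 = 27, d_5 = (804 - 27^2)/25 = 75/25 = 3, a_5 = floor((28 + 27)/3) = 18.
  m_6 = 3*18 - 27 = 27, d_6 = (804 - 27^2)/3 = 75/3 = 25, a_6 = floor((28 + 27)/25) = 2.
  m_7 = 25*2 - 27 = 23, d_7 = (804 - 23^2)/25 = 275/25 = 11, a_7 = floor((28 + 23)/11) = 4.
  m_8 = 11*4 - 23 = 21, d_8 = (804 - 21^2)/11 = 363/11 = 33, a_8 = floor((28 + 21)/33) = 1.
  m_9 = 33*1 - 21 = 12, d_9 = (804 - 12^2)/33 = 660/33 = 20, a_9 = floor((28 + 12)/20) = 2.
  m_10 = 20*2 - 12 = 28, d_10 = (804 - 28^2)/20 = 20/20 = 1, a_10 = floor((28 + 28)/1) = 56.
  m_11 = 1*56 - 28 = 28, d_11 = (804 - 28^2)/1 = 20/1 = 20: (m_11, d_11) = (m_1, d_1) = (28, 20), so from here the quotients repeat a_1, ..., a_10; the period length is 10.
So sqrt(804) = [28; (2, 1, 4, 2, 18, 2, 4, 1, 2, 56)] with period length k = 10.
k is even, so the fundamental solution of x^2 - 804y^2 = 1 is (p_{k-1}, q_{k-1}) = (p_9, q_9); compute convergents through index 9.
Convergents (p_i = a_i*p_{i-1} + p_{i-2}, q_i = a_i*q_{i-1} + q_{i-2} with p_{-2}=0, p_{-1}=1, q_{-2}=1, q_{-1}=0):
  i=0: a_0=28, p_0 = 28*1 + 0 = 28, q_0 = 28*0 + 1 = 1.
  i=1: a_1=2, p_1 = 2*28 + 1 = 57, q_1 = 2*1 + 0 = 2.
  i=2: a_2=1, p_2 = 1*57 + 28 = 85, q_2 = 1*2 + 1 = 3.
  i=3: a_3=4, p_3 = 4*85 + 57 = 397, q_3 = 4*3 + 2 = 14.
  i=4: a_4=2, p_4 = 2*397 + 85 = 879, q_4 = 2*14 + 3 = 31.
  i=5: a_5=18, p_5 = 18*879 + 397 = 16219, q_5 = 18*31 + 14 = 572.
  i=6: a_6=2, p_6 = 2*16219 + 879 = 33317, q_6 = 2*572 + 31 = 1175.
  i=7: a_7=4, p_7 = 4*33317 + 16219 = 149487, q_7 = 4*1175 + 572 = 5272.
  i=8: a_8=1, p_8 = 1*149487 + 33317 = 182804, q_8 = 1*5272 + 1175 = 6447.
  i=9: a_9=2, p_9 = 2*182804 + 149487 = 515095, q_9 = 2*6447 + 5272 = 18166.
Check: 515095^2 - 804*18166^2 = 265322859025 - 265322859024 = 1, so (x, y) = (515095, 18166) solves the equation, and by the theorem it is the least positive solution.

(x, y) = (515095, 18166)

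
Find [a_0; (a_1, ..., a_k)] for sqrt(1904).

[43; (1, 1, 1, 2, 1, 4, 1, 2, 1, 1, 1, 86)]

Write x_i = (sqrt(1904) + m_i)/d_i with (m_0, d_0) = (0, 1). a_0 = floor(sqrt(1904)) = 43, since 43^2 = 1849 <= 1904 < 1936 = 44^2.
Iterate m_{i+1} = d_i*a_i - m_i, d_{i+1} = (1904 - m_{i+1}^2)/d_i, a_{i+1} = floor((a_0 + m_{i+1})/d_{i+1}):
  m_1 = 1*43 - 0 = 43, d_1 = (1904 - 43^2)/1 = 55/1 = 55, a_1 = floor((43 + 43)/55) = 1.
  m_2 = 55*1 - 43 = 12, d_2 = (1904 - 12^2)/55 = 1760/55 = 32, a_2 = floor((43 + 12)/32) = 1.
  m_3 = 32*1 - 12 = 20, d_3 = (1904 - 20^2)/32 = 1504/32 = 47, a_3 = floor((43 + 20)/47) = 1.
  m_4 = 47*1 - 20 = 27, d_4 = (1904 - 27^2)/47 = 1175/47 = 25, a_4 = floor((43 + 27)/25) = 2.
  m_5 = 25*2 - 27 = 23, d_5 = (1904 - 23^2)/25 = 1375/25 = 55, a_5 = floor((43 + 23)/55) = 1.
  m_6 = 55*1 - 23 = 32, d_6 = (1904 - 32^2)/55 = 880/55 = 16, a_6 = floor((43 + 32)/16) = 4.
  m_7 = 16*4 - 32 = 32, d_7 = (1904 - 32^2)/16 = 880/16 = 55, a_7 = floor((43 + 32)/55) = 1.
  m_8 = 55*1 - 32 = 23, d_8 = (1904 - 23^2)/55 = 1375/55 = 25, a_8 = floor((43 + 23)/25) = 2.
  m_9 = 25*2 - 23 = 27, d_9 = (1904 - 27^2)/25 = 1175/25 = 47, a_9 = floor((43 + 27)/47) = 1.
  m_10 = 47*1 - 27 = 20, d_10 = (1904 - 20^2)/47 = 1504/47 = 32, a_10 = floor((43 + 20)/32) = 1.
  m_11 = 32*1 - 20 = 12, d_11 = (1904 - 12^2)/32 = 1760/32 = 55, a_11 = floor((43 + 12)/55) = 1.
  m_12 = 55*1 - 12 = 43, d_12 = (1904 - 43^2)/55 = 55/55 = 1, a_12 = floor((43 + 43)/1) = 86.
  m_13 = 1*86 - 43 = 43, d_13 = (1904 - 43^2)/1 = 55/1 = 55: (m_13, d_13) = (m_1, d_1) = (43, 55), so from here the quotients repeat a_1, ..., a_12; the period length is 12.
Hence the expansion of sqrt(1904) is a_0 = 43 followed by the repeating block 1, 1, 1, 2, 1, 4, 1, 2, 1, 1, 1, 86 (period 12).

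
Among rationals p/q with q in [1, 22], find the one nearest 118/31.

Expand x = 118/31 as a continued fraction with the Euclidean algorithm:
  118 = 3*31 + 25, so a_0 = 3.
  31 = 1*25 + 6, so a_1 = 1.
  25 = 4*6 + 1, so a_2 = 4.
  6 = 6*1 + 0, so a_3 = 6.
so x = [3; 1, 4, 6].
Convergents (p_i = a_i*p_{i-1} + p_{i-2}, q_i = a_i*q_{i-1} + q_{i-2} with p_{-2}=0, p_{-1}=1, q_{-2}=1, q_{-1}=0), until the denominator exceeds 22:
  i=0: a_0=3, p_0 = 3*1 + 0 = 3, q_0 = 3*0 + 1 = 1.
  i=1: a_1=1, p_1 = 1*3 + 1 = 4, q_1 = 1*1 + 0 = 1.
  i=2: a_2=4, p_2 = 4*4 + 3 = 19, q_2 = 4*1 + 1 = 5.
  i=3: a_3=6, p_3 = 6*19 + 4 = 118, q_3 = 6*5 + 1 = 31.
q_3 = 31 > 22, so the last convergent with denominator <= 22 is p_2/q_2 = 19/5.
The closest fraction with denominator <= 22 is either p_2/q_2 or the intermediate fraction (k*p_2 + p_1)/(k*q_2 + q_1) with the largest k >= 1 whose denominator stays <= 22; these approach x as k grows, and every other convergent or intermediate fraction in range is farther away.
Largest k: floor((22 - q_1)/q_2) = floor((22 - 1)/5) = 4.
That gives (4*19 + 4)/(4*5 + 1) = 80/21.
Compare the errors: |x - 19/5| = |118*5 - 19*31|/(31*5) = 1/155, and |x - 80/21| = |118*21 - 80*31|/(31*21) = 2/651.
Cross-multiplying, 2*155 = 310 < 651 = 1*651, so 2/651 is smaller: the intermediate fraction 80/21 is closer to x than 19/5.

80/21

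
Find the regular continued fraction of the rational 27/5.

Run the Euclidean algorithm on 27 and 5; the successive quotients are the partial quotients a_0, a_1, ... (each step inverts the fractional part left over by the previous one):
  27 = 5*5 + 2, so a_0 = 5.
  5 = 2*2 + 1, so a_1 = 2.
  2 = 2*1 + 0, so a_2 = 2.
The remainder reaches 0 after 3 divisions, so the expansion has 3 partial quotients, read off in order.

[5; 2, 2]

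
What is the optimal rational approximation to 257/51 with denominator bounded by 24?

121/24

Expand x = 257/51 as a continued fraction with the Euclidean algorithm:
  257 = 5*51 + 2, so a_0 = 5.
  51 = 25*2 + 1, so a_1 = 25.
  2 = 2*1 + 0, so a_2 = 2.
so x = [5; 25, 2].
Convergents (p_i = a_i*p_{i-1} + p_{i-2}, q_i = a_i*q_{i-1} + q_{i-2} with p_{-2}=0, p_{-1}=1, q_{-2}=1, q_{-1}=0), until the denominator exceeds 24:
  i=0: a_0=5, p_0 = 5*1 + 0 = 5, q_0 = 5*0 + 1 = 1.
  i=1: a_1=25, p_1 = 25*5 + 1 = 126, q_1 = 25*1 + 0 = 25.
q_1 = 25 > 24, so the last convergent with denominator <= 24 is p_0/q_0 = 5/1.
The closest fraction with denominator <= 24 is either p_0/q_0 or the intermediate fraction (k*p_0 + p_{-1})/(k*q_0 + q_{-1}) with the largest k >= 1 whose denominator stays <= 24; these approach x as k grows, and every other convergent or intermediate fraction in range is farther away.
Largest k: floor((24 - q_{-1})/q_0) = floor((24 - 0)/1) = 24 (using the seeds p_{-1} = 1, q_{-1} = 0).
That gives (24*5 + 1)/(24*1 + 0) = 121/24.
Compare the errors: |x - 5/1| = |257*1 - 5*51|/(51*1) = 2/51, and |x - 121/24| = |257*24 - 121*51|/(51*24) = 3/1224.
Cross-multiplying, 3*51 = 153 < 2448 = 2*1224, so 3/1224 is smaller: the intermediate fraction 121/24 is closer to x than 5/1.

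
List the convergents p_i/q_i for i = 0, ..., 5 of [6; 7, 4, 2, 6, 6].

6/1, 43/7, 178/29, 399/65, 2572/419, 15831/2579

Using the convergent recurrence p_i = a_i*p_{i-1} + p_{i-2}, q_i = a_i*q_{i-1} + q_{i-2} with p_{-2}=0, p_{-1}=1, q_{-2}=1, q_{-1}=0:
  i=0: a_0=6, p_0 = 6*1 + 0 = 6, q_0 = 6*0 + 1 = 1.
  i=1: a_1=7, p_1 = 7*6 + 1 = 43, q_1 = 7*1 + 0 = 7.
  i=2: a_2=4, p_2 = 4*43 + 6 = 178, q_2 = 4*7 + 1 = 29.
  i=3: a_3=2, p_3 = 2*178 + 43 = 399, q_3 = 2*29 + 7 = 65.
  i=4: a_4=6, p_4 = 6*399 + 178 = 2572, q_4 = 6*65 + 29 = 419.
  i=5: a_5=6, p_5 = 6*2572 + 399 = 15831, q_5 = 6*419 + 65 = 2579.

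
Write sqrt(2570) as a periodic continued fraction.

[50; (1, 2, 3, 1, 1, 3, 2, 1, 100)]

Write x_i = (sqrt(2570) + m_i)/d_i with (m_0, d_0) = (0, 1). a_0 = floor(sqrt(2570)) = 50, since 50^2 = 2500 <= 2570 < 2601 = 51^2.
Iterate m_{i+1} = d_i*a_i - m_i, d_{i+1} = (2570 - m_{i+1}^2)/d_i, a_{i+1} = floor((a_0 + m_{i+1})/d_{i+1}):
  m_1 = 1*50 - 0 = 50, d_1 = (2570 - 50^2)/1 = 70/1 = 70, a_1 = floor((50 + 50)/70) = 1.
  m_2 = 70*1 - 50 = 20, d_2 = (2570 - 20^2)/70 = 2170/70 = 31, a_2 = floor((50 + 20)/31) = 2.
  m_3 = 31*2 - 20 = 42, d_3 = (2570 - 42^2)/31 = 806/31 = 26, a_3 = floor((50 + 42)/26) = 3.
  m_4 = 26*3 - 42 = 36, d_4 = (2570 - 36^2)/26 = 1274/26 = 49, a_4 = floor((50 + 36)/49) = 1.
  m_5 = 49*1 - 36 = 13, d_5 = (2570 - 13^2)/49 = 2401/49 = 49, a_5 = floor((50 + 13)/49) = 1.
  m_6 = 49*1 - 13 = 36, d_6 = (2570 - 36^2)/49 = 1274/49 = 26, a_6 = floor((50 + 36)/26) = 3.
  m_7 = 26*3 - 36 = 42, d_7 = (2570 - 42^2)/26 = 806/26 = 31, a_7 = floor((50 + 42)/31) = 2.
  m_8 = 31*2 - 42 = 20, d_8 = (2570 - 20^2)/31 = 2170/31 = 70, a_8 = floor((50 + 20)/70) = 1.
  m_9 = 70*1 - 20 = 50, d_9 = (2570 - 50^2)/70 = 70/70 = 1, a_9 = floor((50 + 50)/1) = 100.
  m_10 = 1*100 - 50 = 50, d_10 = (2570 - 50^2)/1 = 70/1 = 70: (m_10, d_10) = (m_1, d_1) = (50, 70), so from here the quotients repeat a_1, ..., a_9; the period length is 9.
Hence the expansion of sqrt(2570) is a_0 = 50 followed by the repeating block 1, 2, 3, 1, 1, 3, 2, 1, 100 (period 9).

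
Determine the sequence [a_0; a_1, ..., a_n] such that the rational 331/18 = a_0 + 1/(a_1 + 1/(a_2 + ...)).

Run the Euclidean algorithm on 331 and 18; the successive quotients are the partial quotients a_0, a_1, ... (each step inverts the fractional part left over by the previous one):
  331 = 18*18 + 7, so a_0 = 18.
  18 = 2*7 + 4, so a_1 = 2.
  7 = 1*4 + 3, so a_2 = 1.
  4 = 1*3 + 1, so a_3 = 1.
  3 = 3*1 + 0, so a_4 = 3.
The remainder reaches 0 after 5 divisions, so the expansion has 5 partial quotients, read off in order.

[18; 2, 1, 1, 3]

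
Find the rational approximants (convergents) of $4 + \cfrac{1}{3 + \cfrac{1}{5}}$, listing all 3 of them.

4/1, 13/3, 69/16

Using the convergent recurrence p_i = a_i*p_{i-1} + p_{i-2}, q_i = a_i*q_{i-1} + q_{i-2} with p_{-2}=0, p_{-1}=1, q_{-2}=1, q_{-1}=0:
  i=0: a_0=4, p_0 = 4*1 + 0 = 4, q_0 = 4*0 + 1 = 1.
  i=1: a_1=3, p_1 = 3*4 + 1 = 13, q_1 = 3*1 + 0 = 3.
  i=2: a_2=5, p_2 = 5*13 + 4 = 69, q_2 = 5*3 + 1 = 16.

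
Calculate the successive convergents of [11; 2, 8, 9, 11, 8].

Using the convergent recurrence p_i = a_i*p_{i-1} + p_{i-2}, q_i = a_i*q_{i-1} + q_{i-2} with p_{-2}=0, p_{-1}=1, q_{-2}=1, q_{-1}=0:
  i=0: a_0=11, p_0 = 11*1 + 0 = 11, q_0 = 11*0 + 1 = 1.
  i=1: a_1=2, p_1 = 2*11 + 1 = 23, q_1 = 2*1 + 0 = 2.
  i=2: a_2=8, p_2 = 8*23 + 11 = 195, q_2 = 8*2 + 1 = 17.
  i=3: a_3=9, p_3 = 9*195 + 23 = 1778, q_3 = 9*17 + 2 = 155.
  i=4: a_4=11, p_4 = 11*1778 + 195 = 19753, q_4 = 11*155 + 17 = 1722.
  i=5: a_5=8, p_5 = 8*19753 + 1778 = 159802, q_5 = 8*1722 + 155 = 13931.

11/1, 23/2, 195/17, 1778/155, 19753/1722, 159802/13931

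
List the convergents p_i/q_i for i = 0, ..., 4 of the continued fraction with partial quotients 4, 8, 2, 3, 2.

4/1, 33/8, 70/17, 243/59, 556/135

Using the convergent recurrence p_i = a_i*p_{i-1} + p_{i-2}, q_i = a_i*q_{i-1} + q_{i-2} with p_{-2}=0, p_{-1}=1, q_{-2}=1, q_{-1}=0:
  i=0: a_0=4, p_0 = 4*1 + 0 = 4, q_0 = 4*0 + 1 = 1.
  i=1: a_1=8, p_1 = 8*4 + 1 = 33, q_1 = 8*1 + 0 = 8.
  i=2: a_2=2, p_2 = 2*33 + 4 = 70, q_2 = 2*8 + 1 = 17.
  i=3: a_3=3, p_3 = 3*70 + 33 = 243, q_3 = 3*17 + 8 = 59.
  i=4: a_4=2, p_4 = 2*243 + 70 = 556, q_4 = 2*59 + 17 = 135.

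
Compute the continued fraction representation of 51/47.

Run the Euclidean algorithm on 51 and 47; the successive quotients are the partial quotients a_0, a_1, ... (each step inverts the fractional part left over by the previous one):
  51 = 1*47 + 4, so a_0 = 1.
  47 = 11*4 + 3, so a_1 = 11.
  4 = 1*3 + 1, so a_2 = 1.
  3 = 3*1 + 0, so a_3 = 3.
The remainder reaches 0 after 4 divisions, so the expansion has 4 partial quotients, read off in order.

[1; 11, 1, 3]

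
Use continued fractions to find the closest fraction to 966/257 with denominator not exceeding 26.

Expand x = 966/257 as a continued fraction with the Euclidean algorithm:
  966 = 3*257 + 195, so a_0 = 3.
  257 = 1*195 + 62, so a_1 = 1.
  195 = 3*62 + 9, so a_2 = 3.
  62 = 6*9 + 8, so a_3 = 6.
  9 = 1*8 + 1, so a_4 = 1.
  8 = 8*1 + 0, so a_5 = 8.
so x = [3; 1, 3, 6, 1, 8].
Convergents (p_i = a_i*p_{i-1} + p_{i-2}, q_i = a_i*q_{i-1} + q_{i-2} with p_{-2}=0, p_{-1}=1, q_{-2}=1, q_{-1}=0), until the denominator exceeds 26:
  i=0: a_0=3, p_0 = 3*1 + 0 = 3, q_0 = 3*0 + 1 = 1.
  i=1: a_1=1, p_1 = 1*3 + 1 = 4, q_1 = 1*1 + 0 = 1.
  i=2: a_2=3, p_2 = 3*4 + 3 = 15, q_2 = 3*1 + 1 = 4.
  i=3: a_3=6, p_3 = 6*15 + 4 = 94, q_3 = 6*4 + 1 = 25.
  i=4: a_4=1, p_4 = 1*94 + 15 = 109, q_4 = 1*25 + 4 = 29.
q_4 = 29 > 26, so the last convergent with denominator <= 26 is p_3/q_3 = 94/25.
The closest fraction with denominator <= 26 is either p_3/q_3 or the intermediate fraction (k*p_3 + p_2)/(k*q_3 + q_2) with the largest k >= 1 whose denominator stays <= 26; these approach x as k grows, and every other convergent or intermediate fraction in range is farther away.
Largest k: floor((26 - q_2)/q_3) = floor((26 - 4)/25) = 0.
Since k = 0, no intermediate fraction beyond p_3/q_3 has denominator <= 26, so the convergent 94/25 is the closest (its error is |966*25 - 94*257|/(257*25) = 8/6425).

94/25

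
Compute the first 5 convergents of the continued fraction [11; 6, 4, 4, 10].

Using the convergent recurrence p_i = a_i*p_{i-1} + p_{i-2}, q_i = a_i*q_{i-1} + q_{i-2} with p_{-2}=0, p_{-1}=1, q_{-2}=1, q_{-1}=0:
  i=0: a_0=11, p_0 = 11*1 + 0 = 11, q_0 = 11*0 + 1 = 1.
  i=1: a_1=6, p_1 = 6*11 + 1 = 67, q_1 = 6*1 + 0 = 6.
  i=2: a_2=4, p_2 = 4*67 + 11 = 279, q_2 = 4*6 + 1 = 25.
  i=3: a_3=4, p_3 = 4*279 + 67 = 1183, q_3 = 4*25 + 6 = 106.
  i=4: a_4=10, p_4 = 10*1183 + 279 = 12109, q_4 = 10*106 + 25 = 1085.

11/1, 67/6, 279/25, 1183/106, 12109/1085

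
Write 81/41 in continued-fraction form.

[1; 1, 40]

Run the Euclidean algorithm on 81 and 41; the successive quotients are the partial quotients a_0, a_1, ... (each step inverts the fractional part left over by the previous one):
  81 = 1*41 + 40, so a_0 = 1.
  41 = 1*40 + 1, so a_1 = 1.
  40 = 40*1 + 0, so a_2 = 40.
The remainder reaches 0 after 3 divisions, so the expansion has 3 partial quotients, read off in order.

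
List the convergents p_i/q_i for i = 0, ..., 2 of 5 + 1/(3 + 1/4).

Using the convergent recurrence p_i = a_i*p_{i-1} + p_{i-2}, q_i = a_i*q_{i-1} + q_{i-2} with p_{-2}=0, p_{-1}=1, q_{-2}=1, q_{-1}=0:
  i=0: a_0=5, p_0 = 5*1 + 0 = 5, q_0 = 5*0 + 1 = 1.
  i=1: a_1=3, p_1 = 3*5 + 1 = 16, q_1 = 3*1 + 0 = 3.
  i=2: a_2=4, p_2 = 4*16 + 5 = 69, q_2 = 4*3 + 1 = 13.

5/1, 16/3, 69/13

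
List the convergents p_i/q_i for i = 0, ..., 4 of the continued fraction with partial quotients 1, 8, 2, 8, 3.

1/1, 9/8, 19/17, 161/144, 502/449

Using the convergent recurrence p_i = a_i*p_{i-1} + p_{i-2}, q_i = a_i*q_{i-1} + q_{i-2} with p_{-2}=0, p_{-1}=1, q_{-2}=1, q_{-1}=0:
  i=0: a_0=1, p_0 = 1*1 + 0 = 1, q_0 = 1*0 + 1 = 1.
  i=1: a_1=8, p_1 = 8*1 + 1 = 9, q_1 = 8*1 + 0 = 8.
  i=2: a_2=2, p_2 = 2*9 + 1 = 19, q_2 = 2*8 + 1 = 17.
  i=3: a_3=8, p_3 = 8*19 + 9 = 161, q_3 = 8*17 + 8 = 144.
  i=4: a_4=3, p_4 = 3*161 + 19 = 502, q_4 = 3*144 + 17 = 449.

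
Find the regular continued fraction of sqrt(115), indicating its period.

[10; (1, 2, 1, 1, 1, 1, 1, 2, 1, 20)]

Write x_i = (sqrt(115) + m_i)/d_i with (m_0, d_0) = (0, 1). a_0 = floor(sqrt(115)) = 10, since 10^2 = 100 <= 115 < 121 = 11^2.
Iterate m_{i+1} = d_i*a_i - m_i, d_{i+1} = (115 - m_{i+1}^2)/d_i, a_{i+1} = floor((a_0 + m_{i+1})/d_{i+1}):
  m_1 = 1*10 - 0 = 10, d_1 = (115 - 10^2)/1 = 15/1 = 15, a_1 = floor((10 + 10)/15) = 1.
  m_2 = 15*1 - 10 = 5, d_2 = (115 - 5^2)/15 = 90/15 = 6, a_2 = floor((10 + 5)/6) = 2.
  m_3 = 6*2 - 5 = 7, d_3 = (115 - 7^2)/6 = 66/6 = 11, a_3 = floor((10 + 7)/11) = 1.
  m_4 = 11*1 - 7 = 4, d_4 = (115 - 4^2)/11 = 99/11 = 9, a_4 = floor((10 + 4)/9) = 1.
  m_5 = 9*1 - 4 = 5, d_5 = (115 - 5^2)/9 = 90/9 = 10, a_5 = floor((10 + 5)/10) = 1.
  m_6 = 10*1 - 5 = 5, d_6 = (115 - 5^2)/10 = 90/10 = 9, a_6 = floor((10 + 5)/9) = 1.
  m_7 = 9*1 - 5 = 4, d_7 = (115 - 4^2)/9 = 99/9 = 11, a_7 = floor((10 + 4)/11) = 1.
  m_8 = 11*1 - 4 = 7, d_8 = (115 - 7^2)/11 = 66/11 = 6, a_8 = floor((10 + 7)/6) = 2.
  m_9 = 6*2 - 7 = 5, d_9 = (115 - 5^2)/6 = 90/6 = 15, a_9 = floor((10 + 5)/15) = 1.
  m_10 = 15*1 - 5 = 10, d_10 = (115 - 10^2)/15 = 15/15 = 1, a_10 = floor((10 + 10)/1) = 20.
  m_11 = 1*20 - 10 = 10, d_11 = (115 - 10^2)/1 = 15/1 = 15: (m_11, d_11) = (m_1, d_1) = (10, 15), so from here the quotients repeat a_1, ..., a_10; the period length is 10.
Hence the expansion of sqrt(115) is a_0 = 10 followed by the repeating block 1, 2, 1, 1, 1, 1, 1, 2, 1, 20 (period 10).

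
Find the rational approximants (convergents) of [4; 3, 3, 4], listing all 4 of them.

4/1, 13/3, 43/10, 185/43

Using the convergent recurrence p_i = a_i*p_{i-1} + p_{i-2}, q_i = a_i*q_{i-1} + q_{i-2} with p_{-2}=0, p_{-1}=1, q_{-2}=1, q_{-1}=0:
  i=0: a_0=4, p_0 = 4*1 + 0 = 4, q_0 = 4*0 + 1 = 1.
  i=1: a_1=3, p_1 = 3*4 + 1 = 13, q_1 = 3*1 + 0 = 3.
  i=2: a_2=3, p_2 = 3*13 + 4 = 43, q_2 = 3*3 + 1 = 10.
  i=3: a_3=4, p_3 = 4*43 + 13 = 185, q_3 = 4*10 + 3 = 43.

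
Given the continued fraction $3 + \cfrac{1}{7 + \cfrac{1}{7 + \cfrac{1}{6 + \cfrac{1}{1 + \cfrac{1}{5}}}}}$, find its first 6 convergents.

3/1, 22/7, 157/50, 964/307, 1121/357, 6569/2092

Using the convergent recurrence p_i = a_i*p_{i-1} + p_{i-2}, q_i = a_i*q_{i-1} + q_{i-2} with p_{-2}=0, p_{-1}=1, q_{-2}=1, q_{-1}=0:
  i=0: a_0=3, p_0 = 3*1 + 0 = 3, q_0 = 3*0 + 1 = 1.
  i=1: a_1=7, p_1 = 7*3 + 1 = 22, q_1 = 7*1 + 0 = 7.
  i=2: a_2=7, p_2 = 7*22 + 3 = 157, q_2 = 7*7 + 1 = 50.
  i=3: a_3=6, p_3 = 6*157 + 22 = 964, q_3 = 6*50 + 7 = 307.
  i=4: a_4=1, p_4 = 1*964 + 157 = 1121, q_4 = 1*307 + 50 = 357.
  i=5: a_5=5, p_5 = 5*1121 + 964 = 6569, q_5 = 5*357 + 307 = 2092.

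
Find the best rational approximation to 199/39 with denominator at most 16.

Expand x = 199/39 as a continued fraction with the Euclidean algorithm:
  199 = 5*39 + 4, so a_0 = 5.
  39 = 9*4 + 3, so a_1 = 9.
  4 = 1*3 + 1, so a_2 = 1.
  3 = 3*1 + 0, so a_3 = 3.
so x = [5; 9, 1, 3].
Convergents (p_i = a_i*p_{i-1} + p_{i-2}, q_i = a_i*q_{i-1} + q_{i-2} with p_{-2}=0, p_{-1}=1, q_{-2}=1, q_{-1}=0), until the denominator exceeds 16:
  i=0: a_0=5, p_0 = 5*1 + 0 = 5, q_0 = 5*0 + 1 = 1.
  i=1: a_1=9, p_1 = 9*5 + 1 = 46, q_1 = 9*1 + 0 = 9.
  i=2: a_2=1, p_2 = 1*46 + 5 = 51, q_2 = 1*9 + 1 = 10.
  i=3: a_3=3, p_3 = 3*51 + 46 = 199, q_3 = 3*10 + 9 = 39.
q_3 = 39 > 16, so the last convergent with denominator <= 16 is p_2/q_2 = 51/10.
The closest fraction with denominator <= 16 is either p_2/q_2 or the intermediate fraction (k*p_2 + p_1)/(k*q_2 + q_1) with the largest k >= 1 whose denominator stays <= 16; these approach x as k grows, and every other convergent or intermediate fraction in range is farther away.
Largest k: floor((16 - q_1)/q_2) = floor((16 - 9)/10) = 0.
Since k = 0, no intermediate fraction beyond p_2/q_2 has denominator <= 16, so the convergent 51/10 is the closest (its error is |199*10 - 51*39|/(39*10) = 1/390).

51/10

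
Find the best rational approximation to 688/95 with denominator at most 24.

152/21

Expand x = 688/95 as a continued fraction with the Euclidean algorithm:
  688 = 7*95 + 23, so a_0 = 7.
  95 = 4*23 + 3, so a_1 = 4.
  23 = 7*3 + 2, so a_2 = 7.
  3 = 1*2 + 1, so a_3 = 1.
  2 = 2*1 + 0, so a_4 = 2.
so x = [7; 4, 7, 1, 2].
Convergents (p_i = a_i*p_{i-1} + p_{i-2}, q_i = a_i*q_{i-1} + q_{i-2} with p_{-2}=0, p_{-1}=1, q_{-2}=1, q_{-1}=0), until the denominator exceeds 24:
  i=0: a_0=7, p_0 = 7*1 + 0 = 7, q_0 = 7*0 + 1 = 1.
  i=1: a_1=4, p_1 = 4*7 + 1 = 29, q_1 = 4*1 + 0 = 4.
  i=2: a_2=7, p_2 = 7*29 + 7 = 210, q_2 = 7*4 + 1 = 29.
q_2 = 29 > 24, so the last convergent with denominator <= 24 is p_1/q_1 = 29/4.
The closest fraction with denominator <= 24 is either p_1/q_1 or the intermediate fraction (k*p_1 + p_0)/(k*q_1 + q_0) with the largest k >= 1 whose denominator stays <= 24; these approach x as k grows, and every other convergent or intermediate fraction in range is farther away.
Largest k: floor((24 - q_0)/q_1) = floor((24 - 1)/4) = 5.
That gives (5*29 + 7)/(5*4 + 1) = 152/21.
Compare the errors: |x - 29/4| = |688*4 - 29*95|/(95*4) = 3/380, and |x - 152/21| = |688*21 - 152*95|/(95*21) = 8/1995.
Cross-multiplying, 8*380 = 3040 < 5985 = 3*1995, so 8/1995 is smaller: the intermediate fraction 152/21 is closer to x than 29/4.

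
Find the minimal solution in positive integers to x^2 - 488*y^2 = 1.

First expand sqrt(488) as a continued fraction. With x_i = (sqrt(488) + m_i)/d_i and (m_0, d_0) = (0, 1): a_0 = floor(sqrt(488)) = 22, since 22^2 = 484 <= 488 < 529 = 23^2.
Iterate m_{i+1} = d_i*a_i - m_i, d_{i+1} = (488 - m_{i+1}^2)/d_i, a_{i+1} = floor((a_0 + m_{i+1})/d_{i+1}):
  m_1 = 1*22 - 0 = 22, d_1 = (488 - 22^2)/1 = 4/1 = 4, a_1 = floor((22 + 22)/4) = 11.
  m_2 = 4*11 - 22 = 22, d_2 = (488 - 22^2)/4 = 4/4 = 1, a_2 = floor((22 + 22)/1) = 44.
  m_3 = 1*44 - 22 = 22, d_3 = (488 - 22^2)/1 = 4/1 = 4: (m_3, d_3) = (m_1, d_1) = (22, 4), so from here the quotients repeat a_1, a_2; the period length is 2.
So sqrt(488) = [22; (11, 44)] with period length k = 2.
k is even, so the fundamental solution of x^2 - 488y^2 = 1 is (p_{k-1}, q_{k-1}) = (p_1, q_1); compute convergents through index 1.
Convergents (p_i = a_i*p_{i-1} + p_{i-2}, q_i = a_i*q_{i-1} + q_{i-2} with p_{-2}=0, p_{-1}=1, q_{-2}=1, q_{-1}=0):
  i=0: a_0=22, p_0 = 22*1 + 0 = 22, q_0 = 22*0 + 1 = 1.
  i=1: a_1=11, p_1 = 11*22 + 1 = 243, q_1 = 11*1 + 0 = 11.
Check: 243^2 - 488*11^2 = 59049 - 59048 = 1, so (x, y) = (243, 11) solves the equation, and by the theorem it is the least positive solution.

(x, y) = (243, 11)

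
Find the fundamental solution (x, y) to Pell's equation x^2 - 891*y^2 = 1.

(x, y) = (3970, 133)

First expand sqrt(891) as a continued fraction. With x_i = (sqrt(891) + m_i)/d_i and (m_0, d_0) = (0, 1): a_0 = floor(sqrt(891)) = 29, since 29^2 = 841 <= 891 < 900 = 30^2.
Iterate m_{i+1} = d_i*a_i - m_i, d_{i+1} = (891 - m_{i+1}^2)/d_i, a_{i+1} = floor((a_0 + m_{i+1})/d_{i+1}):
  m_1 = 1*29 - 0 = 29, d_1 = (891 - 29^2)/1 = 50/1 = 50, a_1 = floor((29 + 29)/50) = 1.
  m_2 = 50*1 - 29 = 21, d_2 = (891 - 21^2)/50 = 450/50 = 9, a_2 = floor((29 + 21)/9) = 5.
  m_3 = 9*5 - 21 = 24, d_3 = (891 - 24^2)/9 = 315/9 = 35, a_3 = floor((29 + 24)/35) = 1.
  m_4 = 35*1 - 24 = 11, d_4 = (891 - 11^2)/35 = 770/35 = 22, a_4 = floor((29 + 11)/22) = 1.
  m_5 = 22*1 - 11 = 11, d_5 = (891 - 11^2)/22 = 770/22 = 35, a_5 = floor((29 + 11)/35) = 1.
  m_6 = 35*1 - 11 = 24, d_6 = (891 - 24^2)/35 = 315/35 = 9, a_6 = floor((29 + 24)/9) = 5.
  m_7 = 9*5 - 24 = 21, d_7 = (891 - 21^2)/9 = 450/9 = 50, a_7 = floor((29 + 21)/50) = 1.
  m_8 = 50*1 - 21 = 29, d_8 = (891 - 29^2)/50 = 50/50 = 1, a_8 = floor((29 + 29)/1) = 58.
  m_9 = 1*58 - 29 = 29, d_9 = (891 - 29^2)/1 = 50/1 = 50: (m_9, d_9) = (m_1, d_1) = (29, 50), so from here the quotients repeat a_1, ..., a_8; the period length is 8.
So sqrt(891) = [29; (1, 5, 1, 1, 1, 5, 1, 58)] with period length k = 8.
k is even, so the fundamental solution of x^2 - 891y^2 = 1 is (p_{k-1}, q_{k-1}) = (p_7, q_7); compute convergents through index 7.
Convergents (p_i = a_i*p_{i-1} + p_{i-2}, q_i = a_i*q_{i-1} + q_{i-2} with p_{-2}=0, p_{-1}=1, q_{-2}=1, q_{-1}=0):
  i=0: a_0=29, p_0 = 29*1 + 0 = 29, q_0 = 29*0 + 1 = 1.
  i=1: a_1=1, p_1 = 1*29 + 1 = 30, q_1 = 1*1 + 0 = 1.
  i=2: a_2=5, p_2 = 5*30 + 29 = 179, q_2 = 5*1 + 1 = 6.
  i=3: a_3=1, p_3 = 1*179 + 30 = 209, q_3 = 1*6 + 1 = 7.
  i=4: a_4=1, p_4 = 1*209 + 179 = 388, q_4 = 1*7 + 6 = 13.
  i=5: a_5=1, p_5 = 1*388 + 209 = 597, q_5 = 1*13 + 7 = 20.
  i=6: a_6=5, p_6 = 5*597 + 388 = 3373, q_6 = 5*20 + 13 = 113.
  i=7: a_7=1, p_7 = 1*3373 + 597 = 3970, q_7 = 1*113 + 20 = 133.
Check: 3970^2 - 891*133^2 = 15760900 - 15760899 = 1, so (x, y) = (3970, 133) solves the equation, and by the theorem it is the least positive solution.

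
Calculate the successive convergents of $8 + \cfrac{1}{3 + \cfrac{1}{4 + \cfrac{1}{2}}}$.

Using the convergent recurrence p_i = a_i*p_{i-1} + p_{i-2}, q_i = a_i*q_{i-1} + q_{i-2} with p_{-2}=0, p_{-1}=1, q_{-2}=1, q_{-1}=0:
  i=0: a_0=8, p_0 = 8*1 + 0 = 8, q_0 = 8*0 + 1 = 1.
  i=1: a_1=3, p_1 = 3*8 + 1 = 25, q_1 = 3*1 + 0 = 3.
  i=2: a_2=4, p_2 = 4*25 + 8 = 108, q_2 = 4*3 + 1 = 13.
  i=3: a_3=2, p_3 = 2*108 + 25 = 241, q_3 = 2*13 + 3 = 29.

8/1, 25/3, 108/13, 241/29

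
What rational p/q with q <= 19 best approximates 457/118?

Expand x = 457/118 as a continued fraction with the Euclidean algorithm:
  457 = 3*118 + 103, so a_0 = 3.
  118 = 1*103 + 15, so a_1 = 1.
  103 = 6*15 + 13, so a_2 = 6.
  15 = 1*13 + 2, so a_3 = 1.
  13 = 6*2 + 1, so a_4 = 6.
  2 = 2*1 + 0, so a_5 = 2.
so x = [3; 1, 6, 1, 6, 2].
Convergents (p_i = a_i*p_{i-1} + p_{i-2}, q_i = a_i*q_{i-1} + q_{i-2} with p_{-2}=0, p_{-1}=1, q_{-2}=1, q_{-1}=0), until the denominator exceeds 19:
  i=0: a_0=3, p_0 = 3*1 + 0 = 3, q_0 = 3*0 + 1 = 1.
  i=1: a_1=1, p_1 = 1*3 + 1 = 4, q_1 = 1*1 + 0 = 1.
  i=2: a_2=6, p_2 = 6*4 + 3 = 27, q_2 = 6*1 + 1 = 7.
  i=3: a_3=1, p_3 = 1*27 + 4 = 31, q_3 = 1*7 + 1 = 8.
  i=4: a_4=6, p_4 = 6*31 + 27 = 213, q_4 = 6*8 + 7 = 55.
q_4 = 55 > 19, so the last convergent with denominator <= 19 is p_3/q_3 = 31/8.
The closest fraction with denominator <= 19 is either p_3/q_3 or the intermediate fraction (k*p_3 + p_2)/(k*q_3 + q_2) with the largest k >= 1 whose denominator stays <= 19; these approach x as k grows, and every other convergent or intermediate fraction in range is farther away.
Largest k: floor((19 - q_2)/q_3) = floor((19 - 7)/8) = 1.
That gives (1*31 + 27)/(1*8 + 7) = 58/15.
Compare the errors: |x - 31/8| = |457*8 - 31*118|/(118*8) = 2/944, and |x - 58/15| = |457*15 - 58*118|/(118*15) = 11/1770.
Cross-multiplying, 2*1770 = 3540 < 10384 = 11*944, so 2/944 is smaller: the convergent 31/8 is closer to x than 58/15.

31/8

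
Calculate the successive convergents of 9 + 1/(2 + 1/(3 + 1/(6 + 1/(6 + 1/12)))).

9/1, 19/2, 66/7, 415/44, 2556/271, 31087/3296

Using the convergent recurrence p_i = a_i*p_{i-1} + p_{i-2}, q_i = a_i*q_{i-1} + q_{i-2} with p_{-2}=0, p_{-1}=1, q_{-2}=1, q_{-1}=0:
  i=0: a_0=9, p_0 = 9*1 + 0 = 9, q_0 = 9*0 + 1 = 1.
  i=1: a_1=2, p_1 = 2*9 + 1 = 19, q_1 = 2*1 + 0 = 2.
  i=2: a_2=3, p_2 = 3*19 + 9 = 66, q_2 = 3*2 + 1 = 7.
  i=3: a_3=6, p_3 = 6*66 + 19 = 415, q_3 = 6*7 + 2 = 44.
  i=4: a_4=6, p_4 = 6*415 + 66 = 2556, q_4 = 6*44 + 7 = 271.
  i=5: a_5=12, p_5 = 12*2556 + 415 = 31087, q_5 = 12*271 + 44 = 3296.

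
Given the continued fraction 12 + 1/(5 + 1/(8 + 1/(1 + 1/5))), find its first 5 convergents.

Using the convergent recurrence p_i = a_i*p_{i-1} + p_{i-2}, q_i = a_i*q_{i-1} + q_{i-2} with p_{-2}=0, p_{-1}=1, q_{-2}=1, q_{-1}=0:
  i=0: a_0=12, p_0 = 12*1 + 0 = 12, q_0 = 12*0 + 1 = 1.
  i=1: a_1=5, p_1 = 5*12 + 1 = 61, q_1 = 5*1 + 0 = 5.
  i=2: a_2=8, p_2 = 8*61 + 12 = 500, q_2 = 8*5 + 1 = 41.
  i=3: a_3=1, p_3 = 1*500 + 61 = 561, q_3 = 1*41 + 5 = 46.
  i=4: a_4=5, p_4 = 5*561 + 500 = 3305, q_4 = 5*46 + 41 = 271.

12/1, 61/5, 500/41, 561/46, 3305/271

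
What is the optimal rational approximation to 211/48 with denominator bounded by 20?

22/5

Expand x = 211/48 as a continued fraction with the Euclidean algorithm:
  211 = 4*48 + 19, so a_0 = 4.
  48 = 2*19 + 10, so a_1 = 2.
  19 = 1*10 + 9, so a_2 = 1.
  10 = 1*9 + 1, so a_3 = 1.
  9 = 9*1 + 0, so a_4 = 9.
so x = [4; 2, 1, 1, 9].
Convergents (p_i = a_i*p_{i-1} + p_{i-2}, q_i = a_i*q_{i-1} + q_{i-2} with p_{-2}=0, p_{-1}=1, q_{-2}=1, q_{-1}=0), until the denominator exceeds 20:
  i=0: a_0=4, p_0 = 4*1 + 0 = 4, q_0 = 4*0 + 1 = 1.
  i=1: a_1=2, p_1 = 2*4 + 1 = 9, q_1 = 2*1 + 0 = 2.
  i=2: a_2=1, p_2 = 1*9 + 4 = 13, q_2 = 1*2 + 1 = 3.
  i=3: a_3=1, p_3 = 1*13 + 9 = 22, q_3 = 1*3 + 2 = 5.
  i=4: a_4=9, p_4 = 9*22 + 13 = 211, q_4 = 9*5 + 3 = 48.
q_4 = 48 > 20, so the last convergent with denominator <= 20 is p_3/q_3 = 22/5.
The closest fraction with denominator <= 20 is either p_3/q_3 or the intermediate fraction (k*p_3 + p_2)/(k*q_3 + q_2) with the largest k >= 1 whose denominator stays <= 20; these approach x as k grows, and every other convergent or intermediate fraction in range is farther away.
Largest k: floor((20 - q_2)/q_3) = floor((20 - 3)/5) = 3.
That gives (3*22 + 13)/(3*5 + 3) = 79/18.
Compare the errors: |x - 22/5| = |211*5 - 22*48|/(48*5) = 1/240, and |x - 79/18| = |211*18 - 79*48|/(48*18) = 6/864.
Cross-multiplying, 1*864 = 864 < 1440 = 6*240, so 1/240 is smaller: the convergent 22/5 is closer to x than 79/18.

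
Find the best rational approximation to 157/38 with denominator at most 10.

Expand x = 157/38 as a continued fraction with the Euclidean algorithm:
  157 = 4*38 + 5, so a_0 = 4.
  38 = 7*5 + 3, so a_1 = 7.
  5 = 1*3 + 2, so a_2 = 1.
  3 = 1*2 + 1, so a_3 = 1.
  2 = 2*1 + 0, so a_4 = 2.
so x = [4; 7, 1, 1, 2].
Convergents (p_i = a_i*p_{i-1} + p_{i-2}, q_i = a_i*q_{i-1} + q_{i-2} with p_{-2}=0, p_{-1}=1, q_{-2}=1, q_{-1}=0), until the denominator exceeds 10:
  i=0: a_0=4, p_0 = 4*1 + 0 = 4, q_0 = 4*0 + 1 = 1.
  i=1: a_1=7, p_1 = 7*4 + 1 = 29, q_1 = 7*1 + 0 = 7.
  i=2: a_2=1, p_2 = 1*29 + 4 = 33, q_2 = 1*7 + 1 = 8.
  i=3: a_3=1, p_3 = 1*33 + 29 = 62, q_3 = 1*8 + 7 = 15.
q_3 = 15 > 10, so the last convergent with denominator <= 10 is p_2/q_2 = 33/8.
The closest fraction with denominator <= 10 is either p_2/q_2 or the intermediate fraction (k*p_2 + p_1)/(k*q_2 + q_1) with the largest k >= 1 whose denominator stays <= 10; these approach x as k grows, and every other convergent or intermediate fraction in range is farther away.
Largest k: floor((10 - q_1)/q_2) = floor((10 - 7)/8) = 0.
Since k = 0, no intermediate fraction beyond p_2/q_2 has denominator <= 10, so the convergent 33/8 is the closest (its error is |157*8 - 33*38|/(38*8) = 2/304).

33/8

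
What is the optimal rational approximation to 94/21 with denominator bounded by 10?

9/2

Expand x = 94/21 as a continued fraction with the Euclidean algorithm:
  94 = 4*21 + 10, so a_0 = 4.
  21 = 2*10 + 1, so a_1 = 2.
  10 = 10*1 + 0, so a_2 = 10.
so x = [4; 2, 10].
Convergents (p_i = a_i*p_{i-1} + p_{i-2}, q_i = a_i*q_{i-1} + q_{i-2} with p_{-2}=0, p_{-1}=1, q_{-2}=1, q_{-1}=0), until the denominator exceeds 10:
  i=0: a_0=4, p_0 = 4*1 + 0 = 4, q_0 = 4*0 + 1 = 1.
  i=1: a_1=2, p_1 = 2*4 + 1 = 9, q_1 = 2*1 + 0 = 2.
  i=2: a_2=10, p_2 = 10*9 + 4 = 94, q_2 = 10*2 + 1 = 21.
q_2 = 21 > 10, so the last convergent with denominator <= 10 is p_1/q_1 = 9/2.
The closest fraction with denominator <= 10 is either p_1/q_1 or the intermediate fraction (k*p_1 + p_0)/(k*q_1 + q_0) with the largest k >= 1 whose denominator stays <= 10; these approach x as k grows, and every other convergent or intermediate fraction in range is farther away.
Largest k: floor((10 - q_0)/q_1) = floor((10 - 1)/2) = 4.
That gives (4*9 + 4)/(4*2 + 1) = 40/9.
Compare the errors: |x - 9/2| = |94*2 - 9*21|/(21*2) = 1/42, and |x - 40/9| = |94*9 - 40*21|/(21*9) = 6/189.
Cross-multiplying, 1*189 = 189 < 252 = 6*42, so 1/42 is smaller: the convergent 9/2 is closer to x than 40/9.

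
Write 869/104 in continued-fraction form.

Run the Euclidean algorithm on 869 and 104; the successive quotients are the partial quotients a_0, a_1, ... (each step inverts the fractional part left over by the previous one):
  869 = 8*104 + 37, so a_0 = 8.
  104 = 2*37 + 30, so a_1 = 2.
  37 = 1*30 + 7, so a_2 = 1.
  30 = 4*7 + 2, so a_3 = 4.
  7 = 3*2 + 1, so a_4 = 3.
  2 = 2*1 + 0, so a_5 = 2.
The remainder reaches 0 after 6 divisions, so the expansion has 6 partial quotients, read off in order.

[8; 2, 1, 4, 3, 2]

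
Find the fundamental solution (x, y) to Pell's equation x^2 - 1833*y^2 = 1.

First expand sqrt(1833) as a continued fraction. With x_i = (sqrt(1833) + m_i)/d_i and (m_0, d_0) = (0, 1): a_0 = floor(sqrt(1833)) = 42, since 42^2 = 1764 <= 1833 < 1849 = 43^2.
Iterate m_{i+1} = d_i*a_i - m_i, d_{i+1} = (1833 - m_{i+1}^2)/d_i, a_{i+1} = floor((a_0 + m_{i+1})/d_{i+1}):
  m_1 = 1*42 - 0 = 42, d_1 = (1833 - 42^2)/1 = 69/1 = 69, a_1 = floor((42 + 42)/69) = 1.
  m_2 = 69*1 - 42 = 27, d_2 = (1833 - 27^2)/69 = 1104/69 = 16, a_2 = floor((42 + 27)/16) = 4.
  m_3 = 16*4 - 27 = 37, d_3 = (1833 - 37^2)/16 = 464/16 = 29, a_3 = floor((42 + 37)/29) = 2.
  m_4 = 29*2 - 37 = 21, d_4 = (1833 - 21^2)/29 = 1392/29 = 48, a_4 = floor((42 + 21)/48) = 1.
  m_5 = 48*1 - 21 = 27, d_5 = (1833 - 27^2)/48 = 1104/48 = 23, a_5 = floor((42 + 27)/23) = 3.
  m_6 = 23*3 - 27 = 42, d_6 = (1833 - 42^2)/23 = 69/23 = 3, a_6 = floor((42 + 42)/3) = 28.
  m_7 = 3*28 - 42 = 42, d_7 = (1833 - 42^2)/3 = 69/3 = 23, a_7 = floor((42 + 42)/23) = 3.
  m_8 = 23*3 - 42 = 27, d_8 = (1833 - 27^2)/23 = 1104/23 = 48, a_8 = floor((42 + 27)/48) = 1.
  m_9 = 48*1 - 27 = 21, d_9 = (1833 - 21^2)/48 = 1392/48 = 29, a_9 = floor((42 + 21)/29) = 2.
  m_10 = 29*2 - 21 = 37, d_10 = (1833 - 37^2)/29 = 464/29 = 16, a_10 = floor((42 + 37)/16) = 4.
  m_11 = 16*4 - 37 = 27, d_11 = (1833 - 27^2)/16 = 1104/16 = 69, a_11 = floor((42 + 27)/69) = 1.
  m_12 = 69*1 - 27 = 42, d_12 = (1833 - 42^2)/69 = 69/69 = 1, a_12 = floor((42 + 42)/1) = 84.
  m_13 = 1*84 - 42 = 42, d_13 = (1833 - 42^2)/1 = 69/1 = 69: (m_13, d_13) = (m_1, d_1) = (42, 69), so from here the quotients repeat a_1, ..., a_12; the period length is 12.
So sqrt(1833) = [42; (1, 4, 2, 1, 3, 28, 3, 1, 2, 4, 1, 84)] with period length k = 12.
k is even, so the fundamental solution of x^2 - 1833y^2 = 1 is (p_{k-1}, q_{k-1}) = (p_11, q_11); compute convergents through index 11.
Convergents (p_i = a_i*p_{i-1} + p_{i-2}, q_i = a_i*q_{i-1} + q_{i-2} with p_{-2}=0, p_{-1}=1, q_{-2}=1, q_{-1}=0):
  i=0: a_0=42, p_0 = 42*1 + 0 = 42, q_0 = 42*0 + 1 = 1.
  i=1: a_1=1, p_1 = 1*42 + 1 = 43, q_1 = 1*1 + 0 = 1.
  i=2: a_2=4, p_2 = 4*43 + 42 = 214, q_2 = 4*1 + 1 = 5.
  i=3: a_3=2, p_3 = 2*214 + 43 = 471, q_3 = 2*5 + 1 = 11.
  i=4: a_4=1, p_4 = 1*471 + 214 = 685, q_4 = 1*11 + 5 = 16.
  i=5: a_5=3, p_5 = 3*685 + 471 = 2526, q_5 = 3*16 + 11 = 59.
  i=6: a_6=28, p_6 = 28*2526 + 685 = 71413, q_6 = 28*59 + 16 = 1668.
  i=7: a_7=3, p_7 = 3*71413 + 2526 = 216765, q_7 = 3*1668 + 59 = 5063.
  i=8: a_8=1, p_8 = 1*216765 + 71413 = 288178, q_8 = 1*5063 + 1668 = 6731.
  i=9: a_9=2, p_9 = 2*288178 + 216765 = 793121, q_9 = 2*6731 + 5063 = 18525.
  i=10: a_10=4, p_10 = 4*793121 + 288178 = 3460662, q_10 = 4*18525 + 6731 = 80831.
  i=11: a_11=1, p_11 = 1*3460662 + 793121 = 4253783, q_11 = 1*80831 + 18525 = 99356.
Check: 4253783^2 - 1833*99356^2 = 18094669811089 - 18094669811088 = 1, so (x, y) = (4253783, 99356) solves the equation, and by the theorem it is the least positive solution.

(x, y) = (4253783, 99356)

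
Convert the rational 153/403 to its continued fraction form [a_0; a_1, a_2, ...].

[0; 2, 1, 1, 1, 2, 1, 2, 1, 3]

Run the Euclidean algorithm on 153 and 403; the successive quotients are the partial quotients a_0, a_1, ... (each step inverts the fractional part left over by the previous one):
  153 = 0*403 + 153, so a_0 = 0.
  403 = 2*153 + 97, so a_1 = 2.
  153 = 1*97 + 56, so a_2 = 1.
  97 = 1*56 + 41, so a_3 = 1.
  56 = 1*41 + 15, so a_4 = 1.
  41 = 2*15 + 11, so a_5 = 2.
  15 = 1*11 + 4, so a_6 = 1.
  11 = 2*4 + 3, so a_7 = 2.
  4 = 1*3 + 1, so a_8 = 1.
  3 = 3*1 + 0, so a_9 = 3.
The remainder reaches 0 after 10 divisions, so the expansion has 10 partial quotients, read off in order.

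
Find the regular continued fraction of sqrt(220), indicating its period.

Write x_i = (sqrt(220) + m_i)/d_i with (m_0, d_0) = (0, 1). a_0 = floor(sqrt(220)) = 14, since 14^2 = 196 <= 220 < 225 = 15^2.
Iterate m_{i+1} = d_i*a_i - m_i, d_{i+1} = (220 - m_{i+1}^2)/d_i, a_{i+1} = floor((a_0 + m_{i+1})/d_{i+1}):
  m_1 = 1*14 - 0 = 14, d_1 = (220 - 14^2)/1 = 24/1 = 24, a_1 = floor((14 + 14)/24) = 1.
  m_2 = 24*1 - 14 = 10, d_2 = (220 - 10^2)/24 = 120/24 = 5, a_2 = floor((14 + 10)/5) = 4.
  m_3 = 5*4 - 10 = 10, d_3 = (220 - 10^2)/5 = 120/5 = 24, a_3 = floor((14 + 10)/24) = 1.
  m_4 = 24*1 - 10 = 14, d_4 = (220 - 14^2)/24 = 24/24 = 1, a_4 = floor((14 + 14)/1) = 28.
  m_5 = 1*28 - 14 = 14, d_5 = (220 - 14^2)/1 = 24/1 = 24: (m_5, d_5) = (m_1, d_1) = (14, 24), so from here the quotients repeat a_1, ..., a_4; the period length is 4.
Hence the expansion of sqrt(220) is a_0 = 14 followed by the repeating block 1, 4, 1, 28 (period 4).

[14; (1, 4, 1, 28)]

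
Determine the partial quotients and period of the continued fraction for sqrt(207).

[14; (2, 1, 1, 2, 1, 1, 2, 28)]

Write x_i = (sqrt(207) + m_i)/d_i with (m_0, d_0) = (0, 1). a_0 = floor(sqrt(207)) = 14, since 14^2 = 196 <= 207 < 225 = 15^2.
Iterate m_{i+1} = d_i*a_i - m_i, d_{i+1} = (207 - m_{i+1}^2)/d_i, a_{i+1} = floor((a_0 + m_{i+1})/d_{i+1}):
  m_1 = 1*14 - 0 = 14, d_1 = (207 - 14^2)/1 = 11/1 = 11, a_1 = floor((14 + 14)/11) = 2.
  m_2 = 11*2 - 14 = 8, d_2 = (207 - 8^2)/11 = 143/11 = 13, a_2 = floor((14 + 8)/13) = 1.
  m_3 = 13*1 - 8 = 5, d_3 = (207 - 5^2)/13 = 182/13 = 14, a_3 = floor((14 + 5)/14) = 1.
  m_4 = 14*1 - 5 = 9, d_4 = (207 - 9^2)/14 = 126/14 = 9, a_4 = floor((14 + 9)/9) = 2.
  m_5 = 9*2 - 9 = 9, d_5 = (207 - 9^2)/9 = 126/9 = 14, a_5 = floor((14 + 9)/14) = 1.
  m_6 = 14*1 - 9 = 5, d_6 = (207 - 5^2)/14 = 182/14 = 13, a_6 = floor((14 + 5)/13) = 1.
  m_7 = 13*1 - 5 = 8, d_7 = (207 - 8^2)/13 = 143/13 = 11, a_7 = floor((14 + 8)/11) = 2.
  m_8 = 11*2 - 8 = 14, d_8 = (207 - 14^2)/11 = 11/11 = 1, a_8 = floor((14 + 14)/1) = 28.
  m_9 = 1*28 - 14 = 14, d_9 = (207 - 14^2)/1 = 11/1 = 11: (m_9, d_9) = (m_1, d_1) = (14, 11), so from here the quotients repeat a_1, ..., a_8; the period length is 8.
Hence the expansion of sqrt(207) is a_0 = 14 followed by the repeating block 2, 1, 1, 2, 1, 1, 2, 28 (period 8).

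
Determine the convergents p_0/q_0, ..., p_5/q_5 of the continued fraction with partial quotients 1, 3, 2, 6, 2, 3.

1/1, 4/3, 9/7, 58/45, 125/97, 433/336

Using the convergent recurrence p_i = a_i*p_{i-1} + p_{i-2}, q_i = a_i*q_{i-1} + q_{i-2} with p_{-2}=0, p_{-1}=1, q_{-2}=1, q_{-1}=0:
  i=0: a_0=1, p_0 = 1*1 + 0 = 1, q_0 = 1*0 + 1 = 1.
  i=1: a_1=3, p_1 = 3*1 + 1 = 4, q_1 = 3*1 + 0 = 3.
  i=2: a_2=2, p_2 = 2*4 + 1 = 9, q_2 = 2*3 + 1 = 7.
  i=3: a_3=6, p_3 = 6*9 + 4 = 58, q_3 = 6*7 + 3 = 45.
  i=4: a_4=2, p_4 = 2*58 + 9 = 125, q_4 = 2*45 + 7 = 97.
  i=5: a_5=3, p_5 = 3*125 + 58 = 433, q_5 = 3*97 + 45 = 336.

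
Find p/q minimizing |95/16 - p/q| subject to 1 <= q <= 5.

6/1

Expand x = 95/16 as a continued fraction with the Euclidean algorithm:
  95 = 5*16 + 15, so a_0 = 5.
  16 = 1*15 + 1, so a_1 = 1.
  15 = 15*1 + 0, so a_2 = 15.
so x = [5; 1, 15].
Convergents (p_i = a_i*p_{i-1} + p_{i-2}, q_i = a_i*q_{i-1} + q_{i-2} with p_{-2}=0, p_{-1}=1, q_{-2}=1, q_{-1}=0), until the denominator exceeds 5:
  i=0: a_0=5, p_0 = 5*1 + 0 = 5, q_0 = 5*0 + 1 = 1.
  i=1: a_1=1, p_1 = 1*5 + 1 = 6, q_1 = 1*1 + 0 = 1.
  i=2: a_2=15, p_2 = 15*6 + 5 = 95, q_2 = 15*1 + 1 = 16.
q_2 = 16 > 5, so the last convergent with denominator <= 5 is p_1/q_1 = 6/1.
The closest fraction with denominator <= 5 is either p_1/q_1 or the intermediate fraction (k*p_1 + p_0)/(k*q_1 + q_0) with the largest k >= 1 whose denominator stays <= 5; these approach x as k grows, and every other convergent or intermediate fraction in range is farther away.
Largest k: floor((5 - q_0)/q_1) = floor((5 - 1)/1) = 4.
That gives (4*6 + 5)/(4*1 + 1) = 29/5.
Compare the errors: |x - 6/1| = |95*1 - 6*16|/(16*1) = 1/16, and |x - 29/5| = |95*5 - 29*16|/(16*5) = 11/80.
Cross-multiplying, 1*80 = 80 < 176 = 11*16, so 1/16 is smaller: the convergent 6/1 is closer to x than 29/5.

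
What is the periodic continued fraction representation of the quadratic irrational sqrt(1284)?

Write x_i = (sqrt(1284) + m_i)/d_i with (m_0, d_0) = (0, 1). a_0 = floor(sqrt(1284)) = 35, since 35^2 = 1225 <= 1284 < 1296 = 36^2.
Iterate m_{i+1} = d_i*a_i - m_i, d_{i+1} = (1284 - m_{i+1}^2)/d_i, a_{i+1} = floor((a_0 + m_{i+1})/d_{i+1}):
  m_1 = 1*35 - 0 = 35, d_1 = (1284 - 35^2)/1 = 59/1 = 59, a_1 = floor((35 + 35)/59) = 1.
  m_2 = 59*1 - 35 = 24, d_2 = (1284 - 24^2)/59 = 708/59 = 12, a_2 = floor((35 + 24)/12) = 4.
  m_3 = 12*4 - 24 = 24, d_3 = (1284 - 24^2)/12 = 708/12 = 59, a_3 = floor((35 + 24)/59) = 1.
  m_4 = 59*1 - 24 = 35, d_4 = (1284 - 35^2)/59 = 59/59 = 1, a_4 = floor((35 + 35)/1) = 70.
  m_5 = 1*70 - 35 = 35, d_5 = (1284 - 35^2)/1 = 59/1 = 59: (m_5, d_5) = (m_1, d_1) = (35, 59), so from here the quotients repeat a_1, ..., a_4; the period length is 4.
Hence the expansion of sqrt(1284) is a_0 = 35 followed by the repeating block 1, 4, 1, 70 (period 4).

[35; (1, 4, 1, 70)]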